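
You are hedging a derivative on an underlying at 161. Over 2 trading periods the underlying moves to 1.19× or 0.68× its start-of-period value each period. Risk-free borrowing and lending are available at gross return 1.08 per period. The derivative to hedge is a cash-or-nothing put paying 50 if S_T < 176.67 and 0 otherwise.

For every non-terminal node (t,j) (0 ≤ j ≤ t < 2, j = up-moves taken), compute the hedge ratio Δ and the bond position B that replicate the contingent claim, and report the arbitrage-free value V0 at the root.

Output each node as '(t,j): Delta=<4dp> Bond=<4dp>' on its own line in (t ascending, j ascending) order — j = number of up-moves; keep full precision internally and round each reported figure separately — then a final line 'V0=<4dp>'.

No-arbitrage ⇒ martingale measure with p* = (R−d)/(u−d) = 0.7843.
Terminal values V(2,·): V(2,0)=50.0000, V(2,1)=50.0000, V(2,2)=0.0000
  t=1,j=0: stock 109.4800 → up 130.2812 (V=50.0000), down 74.4464 (V=50.0000). Price 46.2963; hedge Δ=0.0000, bond B=46.2963.
  t=1,j=1: stock 191.5900 → up 227.9921 (V=0.0000), down 130.2812 (V=50.0000). Price 9.9855; hedge Δ=-0.5117, bond B=108.0247.
  t=0,j=0: stock 161.0000 → up 191.5900 (V=9.9855), down 109.4800 (V=46.2963). Price 16.4974; hedge Δ=-0.4422, bond B=87.6951.
Check: Δ(0,0)·S0 + B(0,0) = 16.4974 = V0.

(0,0): Delta=-0.4422 Bond=87.6951
(1,0): Delta=0.0000 Bond=46.2963
(1,1): Delta=-0.5117 Bond=108.0247
V0=16.4974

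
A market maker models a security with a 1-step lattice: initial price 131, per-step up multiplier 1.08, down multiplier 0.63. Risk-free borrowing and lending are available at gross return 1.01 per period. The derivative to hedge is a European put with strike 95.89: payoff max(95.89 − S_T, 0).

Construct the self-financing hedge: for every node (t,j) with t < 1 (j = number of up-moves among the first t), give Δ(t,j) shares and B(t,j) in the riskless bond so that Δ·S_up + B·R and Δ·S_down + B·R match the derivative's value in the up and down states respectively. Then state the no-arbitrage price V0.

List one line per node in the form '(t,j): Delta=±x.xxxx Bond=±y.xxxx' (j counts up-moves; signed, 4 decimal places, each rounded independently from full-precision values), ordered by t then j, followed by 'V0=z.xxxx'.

(0,0): Delta=-0.2266 Bond=31.7465
V0=2.0576

Since d<R<u, set p* = (R−d)/(u−d) = 0.8444; price each node as the discounted p*-expectation of its children.
At expiry t=1: V(1,0)=13.3600, V(1,1)=0.0000
Node (0,0) S=131.0000: V=(p*·0.0000+(1−p*)·13.3600)/1.01=2.0576; Δ=(0.0000−13.3600)/(141.4800−82.5300)=-0.2266; B=V−Δ·S=31.7465
The time-0 hedge costs 2.0576, which is the no-arbitrage price.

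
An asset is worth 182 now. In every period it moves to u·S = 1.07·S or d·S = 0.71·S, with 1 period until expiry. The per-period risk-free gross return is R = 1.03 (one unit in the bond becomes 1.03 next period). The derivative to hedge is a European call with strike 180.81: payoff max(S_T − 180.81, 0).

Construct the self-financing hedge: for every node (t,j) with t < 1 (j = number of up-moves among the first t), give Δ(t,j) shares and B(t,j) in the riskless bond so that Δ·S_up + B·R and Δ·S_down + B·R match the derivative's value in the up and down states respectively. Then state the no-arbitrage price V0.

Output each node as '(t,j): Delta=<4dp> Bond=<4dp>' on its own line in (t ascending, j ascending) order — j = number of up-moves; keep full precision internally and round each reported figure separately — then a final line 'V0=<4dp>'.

(0,0): Delta=0.2126 Bond=-26.6729
V0=12.0216

Under the risk-neutral measure, an up-move has probability p* = (R−d)/(u−d) = 0.8889 and values discount at R = 1.03.
At expiry t=1: V(1,0)=0.0000, V(1,1)=13.9300
Node (0,0) S=182.0000: V=(p*·13.9300+(1−p*)·0.0000)/1.03=12.0216; Δ=(13.9300−0.0000)/(194.7400−129.2200)=0.2126; B=V−Δ·S=-26.6729
Root portfolio cost Δ·182+B reproduces V0=12.0216.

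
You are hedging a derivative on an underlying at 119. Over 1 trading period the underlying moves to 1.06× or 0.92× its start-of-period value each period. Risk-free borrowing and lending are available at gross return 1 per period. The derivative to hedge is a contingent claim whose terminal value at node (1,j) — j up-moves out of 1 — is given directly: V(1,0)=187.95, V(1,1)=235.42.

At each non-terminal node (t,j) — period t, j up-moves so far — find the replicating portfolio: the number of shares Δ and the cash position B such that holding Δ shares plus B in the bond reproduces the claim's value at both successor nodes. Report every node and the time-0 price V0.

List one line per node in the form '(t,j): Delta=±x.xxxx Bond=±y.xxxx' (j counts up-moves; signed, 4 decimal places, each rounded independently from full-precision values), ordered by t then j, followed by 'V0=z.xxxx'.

The replicating-portfolio and risk-neutral prices coincide; use p* = (1−0.92)/(1.06−0.92) = 0.5714 for the latter.
At expiry t=1: V(1,0)=187.9500, V(1,1)=235.4200
  t=0,j=0: stock 119.0000 → up 126.1400 (V=235.4200), down 109.4800 (V=187.9500). Price 215.0757; hedge Δ=2.8493, bond B=-123.9957.
Check: Δ(0,0)·S0 + B(0,0) = 215.0757 = V0.

(0,0): Delta=2.8493 Bond=-123.9957
V0=215.0757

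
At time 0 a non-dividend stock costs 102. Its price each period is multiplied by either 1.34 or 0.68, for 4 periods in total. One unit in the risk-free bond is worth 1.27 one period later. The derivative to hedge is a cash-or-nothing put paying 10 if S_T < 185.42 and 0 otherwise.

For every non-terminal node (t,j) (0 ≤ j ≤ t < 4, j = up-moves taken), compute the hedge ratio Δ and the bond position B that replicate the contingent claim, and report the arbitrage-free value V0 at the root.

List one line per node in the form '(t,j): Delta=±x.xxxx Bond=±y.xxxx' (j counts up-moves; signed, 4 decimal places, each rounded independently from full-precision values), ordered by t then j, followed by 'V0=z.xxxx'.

Under the risk-neutral measure, an up-move has probability p* = (R−d)/(u−d) = 0.8939 and values discount at R = 1.27.
Payoff layer (t=4): V(4,0)=10.0000, V(4,1)=10.0000, V(4,2)=10.0000, V(4,3)=10.0000, V(4,4)=0.0000
  t=3,j=0: stock 32.0721 → up 42.9766 (V=10.0000), down 21.8090 (V=10.0000). Price 7.8740; hedge Δ=0.0000, bond B=7.8740.
  t=3,j=1: stock 63.2008 → up 84.6891 (V=10.0000), down 42.9766 (V=10.0000). Price 7.8740; hedge Δ=0.0000, bond B=7.8740.
  t=3,j=2: stock 124.5428 → up 166.8874 (V=10.0000), down 84.6891 (V=10.0000). Price 7.8740; hedge Δ=0.0000, bond B=7.8740.
  t=3,j=3: stock 245.4226 → up 328.8663 (V=0.0000), down 166.8874 (V=10.0000). Price 0.8351; hedge Δ=-0.0617, bond B=15.9866.
  t=2,j=0: stock 47.1648 → up 63.2008 (V=7.8740), down 32.0721 (V=7.8740). Price 6.2000; hedge Δ=0.0000, bond B=6.2000.
  t=2,j=1: stock 92.9424 → up 124.5428 (V=7.8740), down 63.2008 (V=7.8740). Price 6.2000; hedge Δ=0.0000, bond B=6.2000.
  t=2,j=2: stock 183.1512 → up 245.4226 (V=0.8351), down 124.5428 (V=7.8740). Price 1.2454; hedge Δ=-0.0582, bond B=11.9104.
  t=1,j=0: stock 69.3600 → up 92.9424 (V=6.2000), down 47.1648 (V=6.2000). Price 4.8819; hedge Δ=0.0000, bond B=4.8819.
  t=1,j=1: stock 136.6800 → up 183.1512 (V=1.2454), down 92.9424 (V=6.2000). Price 1.3944; hedge Δ=-0.0549, bond B=8.9014.
  t=0,j=0: stock 102.0000 → up 136.6800 (V=1.3944), down 69.3600 (V=4.8819). Price 1.3892; hedge Δ=-0.0518, bond B=6.6733.
Each (Δ,B) replicates both successor values, so the strategy is self-financing and V0 is arbitrage-free.

(0,0): Delta=-0.0518 Bond=6.6733
(1,0): Delta=0.0000 Bond=4.8819
(1,1): Delta=-0.0549 Bond=8.9014
(2,0): Delta=0.0000 Bond=6.2000
(2,1): Delta=0.0000 Bond=6.2000
(2,2): Delta=-0.0582 Bond=11.9104
(3,0): Delta=0.0000 Bond=7.8740
(3,1): Delta=0.0000 Bond=7.8740
(3,2): Delta=0.0000 Bond=7.8740
(3,3): Delta=-0.0617 Bond=15.9866
V0=1.3892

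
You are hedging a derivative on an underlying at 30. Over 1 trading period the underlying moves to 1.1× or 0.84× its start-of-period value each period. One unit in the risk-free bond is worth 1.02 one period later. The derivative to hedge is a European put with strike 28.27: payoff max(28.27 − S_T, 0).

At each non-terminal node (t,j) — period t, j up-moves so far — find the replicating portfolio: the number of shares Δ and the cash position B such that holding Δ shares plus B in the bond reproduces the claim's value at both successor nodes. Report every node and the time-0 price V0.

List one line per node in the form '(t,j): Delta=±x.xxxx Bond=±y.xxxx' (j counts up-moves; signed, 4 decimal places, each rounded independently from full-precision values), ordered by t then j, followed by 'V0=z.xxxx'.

(0,0): Delta=-0.3936 Bond=12.7338
V0=0.9261

No-arbitrage ⇒ martingale measure with p* = (R−d)/(u−d) = 0.6923.
At expiry t=1: V(1,0)=3.0700, V(1,1)=0.0000
Node (0,0) S=30.0000: V=(p*·0.0000+(1−p*)·3.0700)/1.02=0.9261; Δ=(0.0000−3.0700)/(33.0000−25.2000)=-0.3936; B=V−Δ·S=12.7338
The time-0 hedge costs 0.9261, which is the no-arbitrage price.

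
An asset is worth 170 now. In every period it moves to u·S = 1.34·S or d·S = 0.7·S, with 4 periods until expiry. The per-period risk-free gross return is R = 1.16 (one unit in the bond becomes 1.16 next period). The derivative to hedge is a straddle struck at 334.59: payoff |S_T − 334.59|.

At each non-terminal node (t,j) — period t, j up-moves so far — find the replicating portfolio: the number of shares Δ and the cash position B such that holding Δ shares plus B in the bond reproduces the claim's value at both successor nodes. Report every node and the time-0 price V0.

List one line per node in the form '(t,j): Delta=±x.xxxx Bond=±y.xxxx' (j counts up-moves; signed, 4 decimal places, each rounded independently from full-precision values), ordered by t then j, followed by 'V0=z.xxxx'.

(0,0): Delta=-0.0663 Bond=89.0079
(1,0): Delta=-1.0000 Bond=214.3577
(1,1): Delta=0.1245 Bond=59.7719
(2,0): Delta=-1.0000 Bond=248.6549
(2,1): Delta=-1.0000 Bond=248.6549
(2,2): Delta=0.3544 Bond=-0.8330
(3,0): Delta=-1.0000 Bond=288.4397
(3,1): Delta=-1.0000 Bond=288.4397
(3,2): Delta=-1.0000 Bond=288.4397
(3,3): Delta=0.6313 Bond=-114.2121
V0=77.7343

No-arbitrage ⇒ martingale measure with p* = (R−d)/(u−d) = 0.7187.
Terminal values V(4,·): V(4,0)=293.7730, V(4,1)=256.4546, V(4,2)=185.0165, V(4,3)=48.2636, V(4,4)=213.5205
  t=3,j=0: stock 58.3100 → up 78.1354 (V=256.4546), down 40.8170 (V=293.7730). Price 230.1297; hedge Δ=-1.0000, bond B=288.4397.
  t=3,j=1: stock 111.6220 → up 149.5735 (V=185.0165), down 78.1354 (V=256.4546). Price 176.8177; hedge Δ=-1.0000, bond B=288.4397.
  t=3,j=2: stock 213.6764 → up 286.3264 (V=48.2636), down 149.5735 (V=185.0165). Price 74.7633; hedge Δ=-1.0000, bond B=288.4397.
  t=3,j=3: stock 409.0377 → up 548.1105 (V=213.5205), down 286.3264 (V=48.2636). Price 144.0017; hedge Δ=0.6313, bond B=-114.2121.
  t=2,j=0: stock 83.3000 → up 111.6220 (V=176.8177), down 58.3100 (V=230.1297). Price 165.3549; hedge Δ=-1.0000, bond B=248.6549.
  t=2,j=1: stock 159.4600 → up 213.6764 (V=74.7633), down 111.6220 (V=176.8177). Price 89.1949; hedge Δ=-1.0000, bond B=248.6549.
  t=2,j=2: stock 305.2520 → up 409.0377 (V=144.0017), down 213.6764 (V=74.7633). Price 107.3521; hedge Δ=0.3544, bond B=-0.8330.
  t=1,j=0: stock 119.0000 → up 159.4600 (V=89.1949), down 83.3000 (V=165.3549). Price 95.3577; hedge Δ=-1.0000, bond B=214.3577.
  t=1,j=1: stock 227.8000 → up 305.2520 (V=107.3521), down 159.4600 (V=89.1949). Price 88.1426; hedge Δ=0.1245, bond B=59.7719.
  t=0,j=0: stock 170.0000 → up 227.8000 (V=88.1426), down 119.0000 (V=95.3577). Price 77.7343; hedge Δ=-0.0663, bond B=89.0079.
The time-0 hedge costs 77.7343, which is the no-arbitrage price.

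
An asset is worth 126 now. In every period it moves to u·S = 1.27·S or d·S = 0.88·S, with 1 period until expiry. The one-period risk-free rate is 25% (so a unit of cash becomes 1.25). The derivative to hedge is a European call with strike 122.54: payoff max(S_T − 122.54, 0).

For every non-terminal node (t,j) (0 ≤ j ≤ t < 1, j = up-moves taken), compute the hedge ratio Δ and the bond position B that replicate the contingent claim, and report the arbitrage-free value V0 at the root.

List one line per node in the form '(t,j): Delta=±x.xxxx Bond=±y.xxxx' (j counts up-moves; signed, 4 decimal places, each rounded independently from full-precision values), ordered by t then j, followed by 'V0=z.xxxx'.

(0,0): Delta=0.7627 Bond=-67.6562
V0=28.4464

No-arbitrage ⇒ martingale measure with p* = (R−d)/(u−d) = 0.9487.
Payoff layer (t=1): V(1,0)=0.0000, V(1,1)=37.4800
(0,0): S=126.0000. Δ = (V_up−V_dn)/(S_up−S_dn) = (37.4800−0.0000)/(160.0200−110.8800) = 0.7627. V = [p*·37.4800 + (1−p*)·0.0000]/1.25 = 28.4464. B = V − Δ·S = -67.6562.
The time-0 hedge costs 28.4464, which is the no-arbitrage price.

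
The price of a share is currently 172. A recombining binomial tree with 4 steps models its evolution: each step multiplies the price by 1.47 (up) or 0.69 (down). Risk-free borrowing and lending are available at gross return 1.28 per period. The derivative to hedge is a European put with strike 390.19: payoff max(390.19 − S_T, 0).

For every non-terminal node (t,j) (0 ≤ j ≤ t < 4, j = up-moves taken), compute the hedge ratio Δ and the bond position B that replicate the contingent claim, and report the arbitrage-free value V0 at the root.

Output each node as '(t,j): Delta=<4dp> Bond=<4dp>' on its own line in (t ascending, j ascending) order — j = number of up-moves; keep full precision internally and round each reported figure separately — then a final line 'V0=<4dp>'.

(0,0): Delta=-0.3648 Bond=86.4596
(1,0): Delta=-1.0000 Bond=186.0571
(1,1): Delta=-0.2688 Bond=86.3905
(2,0): Delta=-1.0000 Bond=238.1531
(2,1): Delta=-1.0000 Bond=238.1531
(2,2): Delta=-0.1582 Bond=69.4969
(3,0): Delta=-1.0000 Bond=304.8359
(3,1): Delta=-1.0000 Bond=304.8359
(3,2): Delta=-1.0000 Bond=304.8359
(3,3): Delta=-0.0310 Bond=19.4355
V0=23.7187

Under the risk-neutral measure, an up-move has probability p* = (R−d)/(u−d) = 0.7564 and values discount at R = 1.28.
Terminal payoffs: V(4,0)=351.2026, V(4,1)=307.1298, V(4,2)=213.2356, V(4,3)=13.2003, V(4,4)=0.0000
Node (3,0) S=56.5035: V=(p*·307.1298+(1−p*)·351.2026)/1.28=248.3324; Δ=(307.1298−351.2026)/(83.0602−38.9874)=-1.0000; B=V−Δ·S=304.8359
Node (3,1) S=120.3771: V=(p*·213.2356+(1−p*)·307.1298)/1.28=184.4588; Δ=(213.2356−307.1298)/(176.9544−83.0602)=-1.0000; B=V−Δ·S=304.8359
Node (3,2) S=256.4556: V=(p*·13.2003+(1−p*)·213.2356)/1.28=48.3803; Δ=(13.2003−213.2356)/(376.9897−176.9544)=-1.0000; B=V−Δ·S=304.8359
Node (3,3) S=546.3620: V=(p*·0.0000+(1−p*)·13.2003)/1.28=2.5121; Δ=(0.0000−13.2003)/(803.1521−376.9897)=-0.0310; B=V−Δ·S=19.4355
Node (2,0) S=81.8892: V=(p*·184.4588+(1−p*)·248.3324)/1.28=156.2639; Δ=(184.4588−248.3324)/(120.3771−56.5035)=-1.0000; B=V−Δ·S=238.1531
Node (2,1) S=174.4596: V=(p*·48.3803+(1−p*)·184.4588)/1.28=63.6935; Δ=(48.3803−184.4588)/(256.4556−120.3771)=-1.0000; B=V−Δ·S=238.1531
Node (2,2) S=371.6748: V=(p*·2.5121+(1−p*)·48.3803)/1.28=10.6915; Δ=(2.5121−48.3803)/(546.3620−256.4556)=-0.1582; B=V−Δ·S=69.4969
Node (1,0) S=118.6800: V=(p*·63.6935+(1−p*)·156.2639)/1.28=67.3771; Δ=(63.6935−156.2639)/(174.4596−81.8892)=-1.0000; B=V−Δ·S=186.0571
Node (1,1) S=252.8400: V=(p*·10.6915+(1−p*)·63.6935)/1.28=18.4392; Δ=(10.6915−63.6935)/(371.6748−174.4596)=-0.2688; B=V−Δ·S=86.3905
Node (0,0) S=172.0000: V=(p*·18.4392+(1−p*)·67.3771)/1.28=23.7187; Δ=(18.4392−67.3771)/(252.8400−118.6800)=-0.3648; B=V−Δ·S=86.4596
Check: Δ(0,0)·S0 + B(0,0) = 23.7187 = V0.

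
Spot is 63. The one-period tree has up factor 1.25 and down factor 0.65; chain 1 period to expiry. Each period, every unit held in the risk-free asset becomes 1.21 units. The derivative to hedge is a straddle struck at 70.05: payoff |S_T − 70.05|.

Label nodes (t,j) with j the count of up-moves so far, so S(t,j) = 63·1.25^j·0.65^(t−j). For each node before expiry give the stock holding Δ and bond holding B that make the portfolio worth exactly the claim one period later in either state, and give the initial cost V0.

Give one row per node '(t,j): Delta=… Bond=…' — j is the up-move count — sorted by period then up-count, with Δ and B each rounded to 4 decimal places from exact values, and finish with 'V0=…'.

(0,0): Delta=-0.5397 Bond=42.3140
V0=8.3140

The replicating-portfolio and risk-neutral prices coincide; use p* = (1.21−0.65)/(1.25−0.65) = 0.9333 for the latter.
Terminal payoffs: V(1,0)=29.1000, V(1,1)=8.7000
Node (0,0) S=63.0000: V=(p*·8.7000+(1−p*)·29.1000)/1.21=8.3140; Δ=(8.7000−29.1000)/(78.7500−40.9500)=-0.5397; B=V−Δ·S=42.3140
Root portfolio cost Δ·63+B reproduces V0=8.3140.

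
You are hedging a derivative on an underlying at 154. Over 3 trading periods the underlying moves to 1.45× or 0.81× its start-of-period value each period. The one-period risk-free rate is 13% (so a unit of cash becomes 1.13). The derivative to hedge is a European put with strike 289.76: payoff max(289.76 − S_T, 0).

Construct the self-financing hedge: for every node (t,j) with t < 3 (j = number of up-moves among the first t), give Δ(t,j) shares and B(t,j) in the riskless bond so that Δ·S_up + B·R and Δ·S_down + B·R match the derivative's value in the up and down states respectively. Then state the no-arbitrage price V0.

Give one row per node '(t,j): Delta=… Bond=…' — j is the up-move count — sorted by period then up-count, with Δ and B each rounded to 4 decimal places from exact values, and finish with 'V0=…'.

(0,0): Delta=-0.6430 Bond=161.4064
(1,0): Delta=-1.0000 Bond=226.9246
(1,1): Delta=-0.4435 Bond=137.8540
(2,0): Delta=-1.0000 Bond=256.4248
(2,1): Delta=-1.0000 Bond=256.4248
(2,2): Delta=-0.1327 Bond=55.1252
V0=62.3883

The replicating-portfolio and risk-neutral prices coincide; use p* = (1.13−0.81)/(1.45−0.81) = 0.5000 for the latter.
At expiry t=3: V(3,0)=207.9181, V(3,1)=143.2529, V(3,2)=27.4941, V(3,3)=0.0000
  t=2,j=0: stock 101.0394 → up 146.5071 (V=143.2529), down 81.8419 (V=207.9181). Price 155.3854; hedge Δ=-1.0000, bond B=256.4248.
  t=2,j=1: stock 180.8730 → up 262.2659 (V=27.4941), down 146.5071 (V=143.2529). Price 75.5518; hedge Δ=-1.0000, bond B=256.4248.
  t=2,j=2: stock 323.7850 → up 469.4882 (V=0.0000), down 262.2659 (V=27.4941). Price 12.1656; hedge Δ=-0.1327, bond B=55.1252.
  t=1,j=0: stock 124.7400 → up 180.8730 (V=75.5518), down 101.0394 (V=155.3854). Price 102.1846; hedge Δ=-1.0000, bond B=226.9246.
  t=1,j=1: stock 223.3000 → up 323.7850 (V=12.1656), down 180.8730 (V=75.5518). Price 38.8130; hedge Δ=-0.4435, bond B=137.8540.
  t=0,j=0: stock 154.0000 → up 223.3000 (V=38.8130), down 124.7400 (V=102.1846). Price 62.3883; hedge Δ=-0.6430, bond B=161.4064.
Each (Δ,B) replicates both successor values, so the strategy is self-financing and V0 is arbitrage-free.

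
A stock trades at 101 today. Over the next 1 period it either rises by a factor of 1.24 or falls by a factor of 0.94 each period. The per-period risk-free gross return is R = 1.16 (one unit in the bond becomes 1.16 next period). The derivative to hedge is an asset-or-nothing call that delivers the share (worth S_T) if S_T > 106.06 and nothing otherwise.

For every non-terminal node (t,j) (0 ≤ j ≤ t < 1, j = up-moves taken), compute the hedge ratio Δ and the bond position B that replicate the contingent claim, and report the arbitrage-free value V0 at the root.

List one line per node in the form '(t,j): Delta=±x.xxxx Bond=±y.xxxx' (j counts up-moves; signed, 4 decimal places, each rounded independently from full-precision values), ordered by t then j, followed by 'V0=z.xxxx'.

Under the risk-neutral measure, an up-move has probability p* = (R−d)/(u−d) = 0.7333 and values discount at R = 1.16.
Terminal values V(1,·): V(1,0)=0.0000, V(1,1)=125.2400
  t=0,j=0: stock 101.0000 → up 125.2400 (V=125.2400), down 94.9400 (V=0.0000). Price 79.1747; hedge Δ=4.1333, bond B=-338.2920.
Check: Δ(0,0)·S0 + B(0,0) = 79.1747 = V0.

(0,0): Delta=4.1333 Bond=-338.2920
V0=79.1747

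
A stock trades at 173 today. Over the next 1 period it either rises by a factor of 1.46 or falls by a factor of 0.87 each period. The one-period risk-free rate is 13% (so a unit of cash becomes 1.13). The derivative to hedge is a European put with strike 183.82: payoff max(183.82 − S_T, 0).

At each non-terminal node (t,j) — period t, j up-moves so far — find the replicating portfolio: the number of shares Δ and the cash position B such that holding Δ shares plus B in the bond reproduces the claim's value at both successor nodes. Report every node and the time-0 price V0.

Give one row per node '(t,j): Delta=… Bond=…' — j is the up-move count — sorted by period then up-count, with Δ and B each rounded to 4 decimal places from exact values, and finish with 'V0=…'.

(0,0): Delta=-0.3263 Bond=72.9453
V0=16.4876

Risk-neutral probability p* = (R−d)/(u−d) = (1.13−0.87)/(1.46−0.87) = 0.4407.
Terminal payoffs: V(1,0)=33.3100, V(1,1)=0.0000
(0,0): S=173.0000. Δ = (V_up−V_dn)/(S_up−S_dn) = (0.0000−33.3100)/(252.5800−150.5100) = -0.3263. V = [p*·0.0000 + (1−p*)·33.3100]/1.13 = 16.4876. B = V − Δ·S = 72.9453.
The time-0 hedge costs 16.4876, which is the no-arbitrage price.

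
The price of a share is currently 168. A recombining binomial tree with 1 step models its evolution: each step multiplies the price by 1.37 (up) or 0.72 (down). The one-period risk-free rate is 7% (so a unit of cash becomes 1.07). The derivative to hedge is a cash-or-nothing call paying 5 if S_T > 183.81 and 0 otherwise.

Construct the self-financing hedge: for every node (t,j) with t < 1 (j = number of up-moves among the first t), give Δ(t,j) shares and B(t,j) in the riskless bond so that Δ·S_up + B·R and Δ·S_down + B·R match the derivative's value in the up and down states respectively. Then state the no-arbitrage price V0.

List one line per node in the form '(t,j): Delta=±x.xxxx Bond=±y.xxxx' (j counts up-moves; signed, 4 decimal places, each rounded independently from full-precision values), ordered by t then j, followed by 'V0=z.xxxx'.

Risk-neutral probability p* = (R−d)/(u−d) = (1.07−0.72)/(1.37−0.72) = 0.5385.
Payoff layer (t=1): V(1,0)=0.0000, V(1,1)=5.0000
Node (0,0) S=168.0000: V=(p*·5.0000+(1−p*)·0.0000)/1.07=2.5162; Δ=(5.0000−0.0000)/(230.1600−120.9600)=0.0458; B=V−Δ·S=-5.1761
The time-0 hedge costs 2.5162, which is the no-arbitrage price.

(0,0): Delta=0.0458 Bond=-5.1761
V0=2.5162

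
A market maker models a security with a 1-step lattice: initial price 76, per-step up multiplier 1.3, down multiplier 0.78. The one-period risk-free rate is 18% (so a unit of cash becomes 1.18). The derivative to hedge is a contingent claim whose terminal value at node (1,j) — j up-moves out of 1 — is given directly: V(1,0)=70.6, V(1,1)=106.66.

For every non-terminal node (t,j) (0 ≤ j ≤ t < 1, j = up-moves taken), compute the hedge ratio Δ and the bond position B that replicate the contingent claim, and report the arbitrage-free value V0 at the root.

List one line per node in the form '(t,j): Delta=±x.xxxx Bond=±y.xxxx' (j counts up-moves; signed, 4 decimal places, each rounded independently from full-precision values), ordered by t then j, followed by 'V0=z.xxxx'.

(0,0): Delta=0.9124 Bond=13.9915
V0=83.3377

No-arbitrage ⇒ martingale measure with p* = (R−d)/(u−d) = 0.7692.
Terminal values V(1,·): V(1,0)=70.6000, V(1,1)=106.6600
  t=0,j=0: stock 76.0000 → up 98.8000 (V=106.6600), down 59.2800 (V=70.6000). Price 83.3377; hedge Δ=0.9124, bond B=13.9915.
Self-financing check: at every node Δ·S+B equals the discounted successor values.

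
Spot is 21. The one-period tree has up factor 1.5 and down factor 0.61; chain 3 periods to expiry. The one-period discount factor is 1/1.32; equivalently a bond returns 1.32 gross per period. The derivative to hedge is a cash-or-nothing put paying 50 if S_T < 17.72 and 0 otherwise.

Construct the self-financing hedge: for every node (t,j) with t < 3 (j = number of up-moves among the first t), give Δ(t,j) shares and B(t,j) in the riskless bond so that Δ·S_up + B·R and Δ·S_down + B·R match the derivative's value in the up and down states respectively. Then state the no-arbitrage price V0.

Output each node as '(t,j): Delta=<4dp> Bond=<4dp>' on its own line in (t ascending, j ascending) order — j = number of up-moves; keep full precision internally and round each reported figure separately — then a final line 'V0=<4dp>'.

Risk-neutral probability p* = (R−d)/(u−d) = (1.32−0.61)/(1.5−0.61) = 0.7978.
Terminal values V(3,·): V(3,0)=50.0000, V(3,1)=50.0000, V(3,2)=0.0000, V(3,3)=0.0000
  t=2,j=0: stock 7.8141 → up 11.7211 (V=50.0000), down 4.7666 (V=50.0000). Price 37.8788; hedge Δ=0.0000, bond B=37.8788.
  t=2,j=1: stock 19.2150 → up 28.8225 (V=0.0000), down 11.7211 (V=50.0000). Price 7.6609; hedge Δ=-2.9237, bond B=63.8407.
  t=2,j=2: stock 47.2500 → up 70.8750 (V=0.0000), down 28.8225 (V=0.0000). Price 0.0000; hedge Δ=0.0000, bond B=0.0000.
  t=1,j=0: stock 12.8100 → up 19.2150 (V=7.6609), down 7.8141 (V=37.8788). Price 10.4336; hedge Δ=-2.6505, bond B=44.3863.
  t=1,j=1: stock 31.5000 → up 47.2500 (V=0.0000), down 19.2150 (V=7.6609). Price 1.1738; hedge Δ=-0.2733, bond B=9.7815.
  t=0,j=0: stock 21.0000 → up 31.5000 (V=1.1738), down 12.8100 (V=10.4336). Price 2.3080; hedge Δ=-0.4954, bond B=12.7123.
Check: Δ(0,0)·S0 + B(0,0) = 2.3080 = V0.

(0,0): Delta=-0.4954 Bond=12.7123
(1,0): Delta=-2.6505 Bond=44.3863
(1,1): Delta=-0.2733 Bond=9.7815
(2,0): Delta=0.0000 Bond=37.8788
(2,1): Delta=-2.9237 Bond=63.8407
(2,2): Delta=0.0000 Bond=0.0000
V0=2.3080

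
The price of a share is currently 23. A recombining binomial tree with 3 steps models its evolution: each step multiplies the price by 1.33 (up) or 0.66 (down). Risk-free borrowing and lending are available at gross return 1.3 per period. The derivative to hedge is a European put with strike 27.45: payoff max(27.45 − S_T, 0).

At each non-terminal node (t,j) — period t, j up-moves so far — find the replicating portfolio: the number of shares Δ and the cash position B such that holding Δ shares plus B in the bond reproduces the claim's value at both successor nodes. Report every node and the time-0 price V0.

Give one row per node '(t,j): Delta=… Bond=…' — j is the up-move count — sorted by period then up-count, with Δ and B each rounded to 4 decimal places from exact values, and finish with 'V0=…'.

The replicating-portfolio and risk-neutral prices coincide; use p* = (1.3−0.66)/(1.33−0.66) = 0.9552 for the latter.
Payoff layer (t=3): V(3,0)=20.8376, V(3,1)=14.1250, V(3,2)=0.5981, V(3,3)=0.0000
Node (2,0) S=10.0188: V=(p*·14.1250+(1−p*)·20.8376)/1.3=11.0966; Δ=(14.1250−20.8376)/(13.3250−6.6124)=-1.0000; B=V−Δ·S=21.1154
Node (2,1) S=20.1894: V=(p*·0.5981+(1−p*)·14.1250)/1.3=0.9260; Δ=(0.5981−14.1250)/(26.8519−13.3250)=-1.0000; B=V−Δ·S=21.1154
Node (2,2) S=40.6847: V=(p*·0.0000+(1−p*)·0.5981)/1.3=0.0206; Δ=(0.0000−0.5981)/(54.1107−26.8519)=-0.0219; B=V−Δ·S=0.9133
Node (1,0) S=15.1800: V=(p*·0.9260+(1−p*)·11.0966)/1.3=1.0626; Δ=(0.9260−11.0966)/(20.1894−10.0188)=-1.0000; B=V−Δ·S=16.2426
Node (1,1) S=30.5900: V=(p*·0.0206+(1−p*)·0.9260)/1.3=0.0470; Δ=(0.0206−0.9260)/(40.6847−20.1894)=-0.0442; B=V−Δ·S=1.3984
Node (0,0) S=23.0000: V=(p*·0.0470+(1−p*)·1.0626)/1.3=0.0712; Δ=(0.0470−1.0626)/(30.5900−15.1800)=-0.0659; B=V−Δ·S=1.5869
Root portfolio cost Δ·23+B reproduces V0=0.0712.

(0,0): Delta=-0.0659 Bond=1.5869
(1,0): Delta=-1.0000 Bond=16.2426
(1,1): Delta=-0.0442 Bond=1.3984
(2,0): Delta=-1.0000 Bond=21.1154
(2,1): Delta=-1.0000 Bond=21.1154
(2,2): Delta=-0.0219 Bond=0.9133
V0=0.0712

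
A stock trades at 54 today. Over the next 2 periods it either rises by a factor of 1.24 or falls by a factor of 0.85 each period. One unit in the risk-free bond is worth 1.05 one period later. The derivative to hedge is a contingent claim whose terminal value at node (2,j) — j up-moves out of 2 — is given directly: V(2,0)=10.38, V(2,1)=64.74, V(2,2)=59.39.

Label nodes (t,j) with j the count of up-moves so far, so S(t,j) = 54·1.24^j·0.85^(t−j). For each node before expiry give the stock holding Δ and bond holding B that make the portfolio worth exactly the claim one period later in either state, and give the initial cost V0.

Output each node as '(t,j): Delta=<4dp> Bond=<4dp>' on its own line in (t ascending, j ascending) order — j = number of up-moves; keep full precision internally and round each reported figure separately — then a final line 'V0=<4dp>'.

(0,0): Delta=1.0736 Bond=-12.2295
(1,0): Delta=3.0367 Bond=-102.9495
(1,1): Delta=-0.2049 Bond=72.7621
V0=45.7424

Under the risk-neutral measure, an up-move has probability p* = (R−d)/(u−d) = 0.5128 and values discount at R = 1.05.
Terminal payoffs: V(2,0)=10.3800, V(2,1)=64.7400, V(2,2)=59.3900
  t=1,j=0: stock 45.9000 → up 56.9160 (V=64.7400), down 39.0150 (V=10.3800). Price 36.4352; hedge Δ=3.0367, bond B=-102.9495.
  t=1,j=1: stock 66.9600 → up 83.0304 (V=59.3900), down 56.9160 (V=64.7400). Price 59.0442; hedge Δ=-0.2049, bond B=72.7621.
  t=0,j=0: stock 54.0000 → up 66.9600 (V=59.0442), down 45.9000 (V=36.4352). Price 45.7424; hedge Δ=1.0736, bond B=-12.2295.
Self-financing check: at every node Δ·S+B equals the discounted successor values.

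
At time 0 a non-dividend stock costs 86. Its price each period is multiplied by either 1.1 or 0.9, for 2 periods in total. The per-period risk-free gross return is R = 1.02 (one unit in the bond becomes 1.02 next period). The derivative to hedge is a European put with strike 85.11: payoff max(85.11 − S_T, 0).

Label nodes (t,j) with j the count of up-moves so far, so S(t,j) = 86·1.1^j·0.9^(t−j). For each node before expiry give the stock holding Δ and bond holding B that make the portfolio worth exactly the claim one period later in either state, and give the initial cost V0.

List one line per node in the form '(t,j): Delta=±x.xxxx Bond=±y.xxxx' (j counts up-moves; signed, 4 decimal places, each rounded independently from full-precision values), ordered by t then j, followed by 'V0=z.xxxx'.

(0,0): Delta=-0.3523 Bond=32.6701
(1,0): Delta=-0.9981 Bond=83.3088
(1,1): Delta=0.0000 Bond=0.0000
V0=2.3760

Since d<R<u, set p* = (R−d)/(u−d) = 0.6000; price each node as the discounted p*-expectation of its children.
Terminal payoffs: V(2,0)=15.4500, V(2,1)=0.0000, V(2,2)=0.0000
Node (1,0) S=77.4000: V=(p*·0.0000+(1−p*)·15.4500)/1.02=6.0588; Δ=(0.0000−15.4500)/(85.1400−69.6600)=-0.9981; B=V−Δ·S=83.3088
Node (1,1) S=94.6000: V=(p*·0.0000+(1−p*)·0.0000)/1.02=0.0000; Δ=(0.0000−0.0000)/(104.0600−85.1400)=0.0000; B=V−Δ·S=0.0000
Node (0,0) S=86.0000: V=(p*·0.0000+(1−p*)·6.0588)/1.02=2.3760; Δ=(0.0000−6.0588)/(94.6000−77.4000)=-0.3523; B=V−Δ·S=32.6701
Each (Δ,B) replicates both successor values, so the strategy is self-financing and V0 is arbitrage-free.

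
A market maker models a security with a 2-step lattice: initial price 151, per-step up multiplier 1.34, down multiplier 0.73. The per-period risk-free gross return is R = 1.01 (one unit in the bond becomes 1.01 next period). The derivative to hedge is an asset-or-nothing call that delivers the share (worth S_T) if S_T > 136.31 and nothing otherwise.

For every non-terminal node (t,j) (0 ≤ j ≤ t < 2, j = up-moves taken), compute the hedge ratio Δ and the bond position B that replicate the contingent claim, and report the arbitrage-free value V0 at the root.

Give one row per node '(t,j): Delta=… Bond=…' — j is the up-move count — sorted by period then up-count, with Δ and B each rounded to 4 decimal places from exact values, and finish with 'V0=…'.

The replicating-portfolio and risk-neutral prices coincide; use p* = (1.01−0.73)/(1.34−0.73) = 0.4590 for the latter.
At expiry t=2: V(2,0)=0.0000, V(2,1)=147.7082, V(2,2)=271.1356
(1,0): S=110.2300. Δ = (V_up−V_dn)/(S_up−S_dn) = (147.7082−0.0000)/(147.7082−80.4679) = 2.1967. V = [p*·147.7082 + (1−p*)·0.0000]/1.01 = 67.1292. B = V − Δ·S = -175.0154.
(1,1): S=202.3400. Δ = (V_up−V_dn)/(S_up−S_dn) = (271.1356−147.7082)/(271.1356−147.7082) = 1.0000. V = [p*·271.1356 + (1−p*)·147.7082]/1.01 = 202.3400. B = V − Δ·S = 0.0000.
(0,0): S=151.0000. Δ = (V_up−V_dn)/(S_up−S_dn) = (202.3400−67.1292)/(202.3400−110.2300) = 1.4679. V = [p*·202.3400 + (1−p*)·67.1292]/1.01 = 127.9140. B = V − Δ·S = -93.7430.
Each (Δ,B) replicates both successor values, so the strategy is self-financing and V0 is arbitrage-free.

(0,0): Delta=1.4679 Bond=-93.7430
(1,0): Delta=2.1967 Bond=-175.0154
(1,1): Delta=1.0000 Bond=0.0000
V0=127.9140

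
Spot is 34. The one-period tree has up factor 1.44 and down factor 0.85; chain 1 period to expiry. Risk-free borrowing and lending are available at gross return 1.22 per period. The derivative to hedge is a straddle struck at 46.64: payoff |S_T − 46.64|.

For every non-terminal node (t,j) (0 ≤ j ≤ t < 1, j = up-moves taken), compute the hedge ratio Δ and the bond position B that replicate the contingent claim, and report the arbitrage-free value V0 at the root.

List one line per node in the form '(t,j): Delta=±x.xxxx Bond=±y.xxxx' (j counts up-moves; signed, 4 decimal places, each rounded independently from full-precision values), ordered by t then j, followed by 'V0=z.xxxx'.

Risk-neutral probability p* = (R−d)/(u−d) = (1.22−0.85)/(1.44−0.85) = 0.6271.
Payoff layer (t=1): V(1,0)=17.7400, V(1,1)=2.3200
  t=0,j=0: stock 34.0000 → up 48.9600 (V=2.3200), down 28.9000 (V=17.7400). Price 6.6146; hedge Δ=-0.7687, bond B=32.7502.
The time-0 hedge costs 6.6146, which is the no-arbitrage price.

(0,0): Delta=-0.7687 Bond=32.7502
V0=6.6146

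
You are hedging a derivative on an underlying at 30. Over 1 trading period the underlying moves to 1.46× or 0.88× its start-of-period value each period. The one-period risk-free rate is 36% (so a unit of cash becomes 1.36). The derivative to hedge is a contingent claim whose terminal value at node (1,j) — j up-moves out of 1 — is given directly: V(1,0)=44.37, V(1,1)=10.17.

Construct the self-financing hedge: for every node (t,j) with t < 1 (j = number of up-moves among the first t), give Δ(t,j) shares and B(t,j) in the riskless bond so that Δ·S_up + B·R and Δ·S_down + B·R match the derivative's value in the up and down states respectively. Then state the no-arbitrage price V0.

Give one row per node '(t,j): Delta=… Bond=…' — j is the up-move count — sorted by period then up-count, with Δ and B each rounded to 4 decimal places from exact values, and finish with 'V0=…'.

(0,0): Delta=-1.9655 Bond=70.7792
V0=11.8136

No-arbitrage ⇒ martingale measure with p* = (R−d)/(u−d) = 0.8276.
Terminal values V(1,·): V(1,0)=44.3700, V(1,1)=10.1700
Node (0,0) S=30.0000: V=(p*·10.1700+(1−p*)·44.3700)/1.36=11.8136; Δ=(10.1700−44.3700)/(43.8000−26.4000)=-1.9655; B=V−Δ·S=70.7792
Root portfolio cost Δ·30+B reproduces V0=11.8136.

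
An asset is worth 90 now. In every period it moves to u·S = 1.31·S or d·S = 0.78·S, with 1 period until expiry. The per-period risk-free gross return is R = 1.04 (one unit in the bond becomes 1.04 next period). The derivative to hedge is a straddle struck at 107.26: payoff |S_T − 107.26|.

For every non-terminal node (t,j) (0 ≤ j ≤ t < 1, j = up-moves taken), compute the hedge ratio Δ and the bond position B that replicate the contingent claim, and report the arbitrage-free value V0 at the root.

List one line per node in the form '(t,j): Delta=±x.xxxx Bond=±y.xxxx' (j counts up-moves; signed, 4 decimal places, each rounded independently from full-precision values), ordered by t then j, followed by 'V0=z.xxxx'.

Risk-neutral probability p* = (R−d)/(u−d) = (1.04−0.78)/(1.31−0.78) = 0.4906.
Payoff layer (t=1): V(1,0)=37.0600, V(1,1)=10.6400
(0,0): S=90.0000. Δ = (V_up−V_dn)/(S_up−S_dn) = (10.6400−37.0600)/(117.9000−70.2000) = -0.5539. V = [p*·10.6400 + (1−p*)·37.0600]/1.04 = 23.1724. B = V − Δ·S = 73.0214.
The time-0 hedge costs 23.1724, which is the no-arbitrage price.

(0,0): Delta=-0.5539 Bond=73.0214
V0=23.1724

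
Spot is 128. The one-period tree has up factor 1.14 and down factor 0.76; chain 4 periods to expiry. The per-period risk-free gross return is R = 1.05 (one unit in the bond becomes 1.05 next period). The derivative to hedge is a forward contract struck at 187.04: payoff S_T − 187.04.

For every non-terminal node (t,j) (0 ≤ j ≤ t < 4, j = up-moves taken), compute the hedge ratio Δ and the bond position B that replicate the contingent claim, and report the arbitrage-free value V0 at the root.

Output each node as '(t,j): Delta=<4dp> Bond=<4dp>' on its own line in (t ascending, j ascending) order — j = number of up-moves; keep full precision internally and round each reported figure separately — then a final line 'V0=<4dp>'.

(0,0): Delta=1.0000 Bond=-153.8783
(1,0): Delta=1.0000 Bond=-161.5722
(1,1): Delta=1.0000 Bond=-161.5722
(2,0): Delta=1.0000 Bond=-169.6508
(2,1): Delta=1.0000 Bond=-169.6508
(2,2): Delta=1.0000 Bond=-169.6508
(3,0): Delta=1.0000 Bond=-178.1333
(3,1): Delta=1.0000 Bond=-178.1333
(3,2): Delta=1.0000 Bond=-178.1333
(3,3): Delta=1.0000 Bond=-178.1333
V0=-25.8783

Since d<R<u, set p* = (R−d)/(u−d) = 0.7632; price each node as the discounted p*-expectation of its children.
Terminal values V(4,·): V(4,0)=-144.3364, V(4,1)=-122.9846, V(4,2)=-90.9569, V(4,3)=-42.9154, V(4,4)=29.1469
Node (3,0) S=56.1889: V=(p*·-122.9846+(1−p*)·-144.3364)/1.05=-121.9444; Δ=(-122.9846−-144.3364)/(64.0554−42.7036)=1.0000; B=V−Δ·S=-178.1333
Node (3,1) S=84.2834: V=(p*·-90.9569+(1−p*)·-122.9846)/1.05=-93.8499; Δ=(-90.9569−-122.9846)/(96.0831−64.0554)=1.0000; B=V−Δ·S=-178.1333
Node (3,2) S=126.4251: V=(p*·-42.9154+(1−p*)·-90.9569)/1.05=-51.7082; Δ=(-42.9154−-90.9569)/(144.1246−96.0831)=1.0000; B=V−Δ·S=-178.1333
Node (3,3) S=189.6376: V=(p*·29.1469+(1−p*)·-42.9154)/1.05=11.5043; Δ=(29.1469−-42.9154)/(216.1869−144.1246)=1.0000; B=V−Δ·S=-178.1333
Node (2,0) S=73.9328: V=(p*·-93.8499+(1−p*)·-121.9444)/1.05=-95.7180; Δ=(-93.8499−-121.9444)/(84.2834−56.1889)=1.0000; B=V−Δ·S=-169.6508
Node (2,1) S=110.8992: V=(p*·-51.7082+(1−p*)·-93.8499)/1.05=-58.7516; Δ=(-51.7082−-93.8499)/(126.4251−84.2834)=1.0000; B=V−Δ·S=-169.6508
Node (2,2) S=166.3488: V=(p*·11.5043+(1−p*)·-51.7082)/1.05=-3.3020; Δ=(11.5043−-51.7082)/(189.6376−126.4251)=1.0000; B=V−Δ·S=-169.6508
Node (1,0) S=97.2800: V=(p*·-58.7516+(1−p*)·-95.7180)/1.05=-64.2922; Δ=(-58.7516−-95.7180)/(110.8992−73.9328)=1.0000; B=V−Δ·S=-161.5722
Node (1,1) S=145.9200: V=(p*·-3.3020+(1−p*)·-58.7516)/1.05=-15.6522; Δ=(-3.3020−-58.7516)/(166.3488−110.8992)=1.0000; B=V−Δ·S=-161.5722
Node (0,0) S=128.0000: V=(p*·-15.6522+(1−p*)·-64.2922)/1.05=-25.8783; Δ=(-15.6522−-64.2922)/(145.9200−97.2800)=1.0000; B=V−Δ·S=-153.8783
Root portfolio cost Δ·128+B reproduces V0=-25.8783.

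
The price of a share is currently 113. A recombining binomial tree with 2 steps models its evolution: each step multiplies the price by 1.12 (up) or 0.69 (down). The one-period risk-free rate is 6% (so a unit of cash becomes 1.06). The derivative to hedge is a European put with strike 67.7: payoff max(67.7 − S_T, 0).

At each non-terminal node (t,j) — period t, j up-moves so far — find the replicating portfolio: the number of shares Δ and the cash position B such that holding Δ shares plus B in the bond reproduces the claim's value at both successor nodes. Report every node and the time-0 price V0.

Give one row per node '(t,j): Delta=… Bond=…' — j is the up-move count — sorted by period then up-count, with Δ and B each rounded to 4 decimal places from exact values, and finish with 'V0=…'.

Since d<R<u, set p* = (R−d)/(u−d) = 0.8605; price each node as the discounted p*-expectation of its children.
Terminal values V(2,·): V(2,0)=13.9007, V(2,1)=0.0000, V(2,2)=0.0000
Node (1,0) S=77.9700: V=(p*·0.0000+(1−p*)·13.9007)/1.06=1.8298; Δ=(0.0000−13.9007)/(87.3264−53.7993)=-0.4146; B=V−Δ·S=34.1571
Node (1,1) S=126.5600: V=(p*·0.0000+(1−p*)·0.0000)/1.06=0.0000; Δ=(0.0000−0.0000)/(141.7472−87.3264)=0.0000; B=V−Δ·S=0.0000
Node (0,0) S=113.0000: V=(p*·0.0000+(1−p*)·1.8298)/1.06=0.2409; Δ=(0.0000−1.8298)/(126.5600−77.9700)=-0.0377; B=V−Δ·S=4.4963
The time-0 hedge costs 0.2409, which is the no-arbitrage price.

(0,0): Delta=-0.0377 Bond=4.4963
(1,0): Delta=-0.4146 Bond=34.1571
(1,1): Delta=0.0000 Bond=0.0000
V0=0.2409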